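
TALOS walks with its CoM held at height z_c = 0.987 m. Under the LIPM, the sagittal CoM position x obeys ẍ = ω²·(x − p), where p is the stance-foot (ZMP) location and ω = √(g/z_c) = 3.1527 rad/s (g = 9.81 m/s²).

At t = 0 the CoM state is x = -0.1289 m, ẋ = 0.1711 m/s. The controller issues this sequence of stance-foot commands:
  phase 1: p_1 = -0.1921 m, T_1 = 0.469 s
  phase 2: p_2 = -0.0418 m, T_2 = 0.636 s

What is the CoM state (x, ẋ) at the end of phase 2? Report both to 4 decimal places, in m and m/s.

phase 1: p=-0.1921, T=0.469, ωT=1.478616, cosh=2.307412, sinh=2.079459; start (x,ẋ)=(-0.128900, 0.171100) → end (x,ẋ)=(0.066583, 0.809132)
phase 2: p=-0.0418, T=0.636, ωT=2.005117, cosh=3.780804, sinh=3.646160; start (x,ẋ)=(0.066583, 0.809132) → end (x,ẋ)=(1.303751, 4.305055)

x = 1.3038, ẋ = 4.3051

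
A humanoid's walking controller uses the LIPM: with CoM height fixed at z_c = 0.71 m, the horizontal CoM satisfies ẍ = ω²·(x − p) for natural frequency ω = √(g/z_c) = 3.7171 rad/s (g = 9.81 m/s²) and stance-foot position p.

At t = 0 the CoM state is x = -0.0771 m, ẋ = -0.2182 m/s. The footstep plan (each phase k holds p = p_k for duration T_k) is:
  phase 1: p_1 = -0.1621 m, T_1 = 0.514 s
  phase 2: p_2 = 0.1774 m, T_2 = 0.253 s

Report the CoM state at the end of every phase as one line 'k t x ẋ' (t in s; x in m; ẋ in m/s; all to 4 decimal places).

phase 1: p=-0.1621, T=0.514, ωT=1.910589, cosh=3.452532, sinh=3.304539; start (x,ẋ)=(-0.077100, -0.218200) → end (x,ẋ)=(-0.062617, 0.290738)
phase 2: p=0.1774, T=0.253, ωT=0.940426, cosh=1.475767, sinh=1.085306; start (x,ẋ)=(-0.062617, 0.290738) → end (x,ẋ)=(-0.091920, -0.539212)

1 0.5140 -0.0626 0.2907
2 0.7670 -0.0919 -0.5392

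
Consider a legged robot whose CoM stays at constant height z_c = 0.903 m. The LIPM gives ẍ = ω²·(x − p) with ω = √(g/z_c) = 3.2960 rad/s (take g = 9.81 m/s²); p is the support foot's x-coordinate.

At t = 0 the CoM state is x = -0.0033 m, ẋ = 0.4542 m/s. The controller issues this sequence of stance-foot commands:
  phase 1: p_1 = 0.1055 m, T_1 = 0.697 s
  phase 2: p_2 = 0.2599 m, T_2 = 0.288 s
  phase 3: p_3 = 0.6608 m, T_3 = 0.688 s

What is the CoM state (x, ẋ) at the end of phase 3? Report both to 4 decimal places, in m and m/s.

phase 1: p=0.1055, T=0.697, ωT=2.297312, cosh=5.023968, sinh=4.923440; start (x,ẋ)=(-0.003300, 0.454200) → end (x,ẋ)=(0.237359, 0.516317)
phase 2: p=0.2599, T=0.288, ωT=0.949248, cosh=1.485399, sinh=1.098367; start (x,ẋ)=(0.237359, 0.516317) → end (x,ẋ)=(0.398476, 0.685334)
phase 3: p=0.6608, T=0.688, ωT=2.267648, cosh=4.880109, sinh=4.776553; start (x,ẋ)=(0.398476, 0.685334) → end (x,ẋ)=(0.373816, -0.785394)

x = 0.3738, ẋ = -0.7854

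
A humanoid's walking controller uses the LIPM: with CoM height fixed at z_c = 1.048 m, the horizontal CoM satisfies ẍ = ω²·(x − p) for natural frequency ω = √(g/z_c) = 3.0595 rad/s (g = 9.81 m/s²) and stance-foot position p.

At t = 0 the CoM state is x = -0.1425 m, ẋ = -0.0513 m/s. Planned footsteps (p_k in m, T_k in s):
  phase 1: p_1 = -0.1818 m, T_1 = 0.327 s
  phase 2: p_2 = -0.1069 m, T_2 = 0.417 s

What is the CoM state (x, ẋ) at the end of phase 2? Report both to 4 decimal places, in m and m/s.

phase 1: p=-0.1818, T=0.327, ωT=1.000457, cosh=1.543617, sinh=1.175906; start (x,ẋ)=(-0.142500, -0.051300) → end (x,ẋ)=(-0.140853, 0.062201)
phase 2: p=-0.1069, T=0.417, ωT=1.275811, cosh=1.930406, sinh=1.651201; start (x,ẋ)=(-0.140853, 0.062201) → end (x,ẋ)=(-0.138873, -0.051450)

x = -0.1389, ẋ = -0.0515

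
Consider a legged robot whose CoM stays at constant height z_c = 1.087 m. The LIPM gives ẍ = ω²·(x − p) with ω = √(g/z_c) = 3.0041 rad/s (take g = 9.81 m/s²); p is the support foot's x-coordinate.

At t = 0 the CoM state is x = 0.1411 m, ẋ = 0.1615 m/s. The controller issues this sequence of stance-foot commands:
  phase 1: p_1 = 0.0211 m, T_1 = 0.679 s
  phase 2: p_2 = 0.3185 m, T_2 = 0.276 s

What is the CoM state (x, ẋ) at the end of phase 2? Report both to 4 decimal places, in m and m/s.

x = 1.4454, ẋ = 3.7640

phase 1: p=0.0211, T=0.679, ωT=2.039784, cosh=3.909502, sinh=3.779445; start (x,ẋ)=(0.141100, 0.161500) → end (x,ẋ)=(0.693423, 1.993844)
phase 2: p=0.3185, T=0.276, ωT=0.829132, cosh=1.363878, sinh=0.927450; start (x,ẋ)=(0.693423, 1.993844) → end (x,ẋ)=(1.445405, 3.763953)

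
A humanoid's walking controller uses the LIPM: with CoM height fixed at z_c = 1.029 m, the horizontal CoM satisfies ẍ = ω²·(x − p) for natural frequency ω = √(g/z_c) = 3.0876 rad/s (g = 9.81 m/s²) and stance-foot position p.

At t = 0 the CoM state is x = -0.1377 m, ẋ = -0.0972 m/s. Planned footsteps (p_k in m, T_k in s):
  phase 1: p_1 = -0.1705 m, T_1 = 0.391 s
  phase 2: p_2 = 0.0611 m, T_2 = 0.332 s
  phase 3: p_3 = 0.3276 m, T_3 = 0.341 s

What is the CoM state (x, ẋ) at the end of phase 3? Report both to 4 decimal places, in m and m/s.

phase 1: p=-0.1705, T=0.391, ωT=1.207252, cosh=1.821649, sinh=1.522631; start (x,ẋ)=(-0.137700, -0.097200) → end (x,ẋ)=(-0.158683, -0.022862)
phase 2: p=0.0611, T=0.332, ωT=1.025083, cosh=1.573047, sinh=1.214280; start (x,ẋ)=(-0.158683, -0.022862) → end (x,ẋ)=(-0.293621, -0.859979)
phase 3: p=0.3276, T=0.341, ωT=1.052872, cosh=1.607402, sinh=1.258467; start (x,ẋ)=(-0.293621, -0.859979) → end (x,ẋ)=(-1.021468, -3.796175)

x = -1.0215, ẋ = -3.7962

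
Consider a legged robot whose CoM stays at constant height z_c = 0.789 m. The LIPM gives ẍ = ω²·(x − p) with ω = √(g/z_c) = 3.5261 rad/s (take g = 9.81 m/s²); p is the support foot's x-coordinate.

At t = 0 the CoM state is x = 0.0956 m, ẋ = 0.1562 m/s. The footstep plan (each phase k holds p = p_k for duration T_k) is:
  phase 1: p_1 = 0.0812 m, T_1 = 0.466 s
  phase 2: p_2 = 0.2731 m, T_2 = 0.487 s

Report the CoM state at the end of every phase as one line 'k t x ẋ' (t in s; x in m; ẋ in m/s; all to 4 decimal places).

phase 1: p=0.0812, T=0.466, ωT=1.643163, cosh=2.682433, sinh=2.489066; start (x,ẋ)=(0.095600, 0.156200) → end (x,ẋ)=(0.230088, 0.545380)
phase 2: p=0.2731, T=0.487, ωT=1.717211, cosh=2.874270, sinh=2.694703; start (x,ẋ)=(0.230088, 0.545380) → end (x,ẋ)=(0.566261, 1.158882)

1 0.4660 0.2301 0.5454
2 0.9530 0.5663 1.1589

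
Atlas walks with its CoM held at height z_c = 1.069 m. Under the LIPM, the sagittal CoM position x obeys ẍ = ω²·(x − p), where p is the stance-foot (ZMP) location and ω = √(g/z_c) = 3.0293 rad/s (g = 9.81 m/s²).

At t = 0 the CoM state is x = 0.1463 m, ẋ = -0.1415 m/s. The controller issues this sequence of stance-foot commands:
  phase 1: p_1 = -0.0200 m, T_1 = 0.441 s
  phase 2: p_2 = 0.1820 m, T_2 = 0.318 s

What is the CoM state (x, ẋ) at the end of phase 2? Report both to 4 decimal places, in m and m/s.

x = 0.4854, ẋ = 1.0880

phase 1: p=-0.0200, T=0.441, ωT=1.335921, cosh=2.033207, sinh=1.770291; start (x,ẋ)=(0.146300, -0.141500) → end (x,ẋ)=(0.235431, 0.604125)
phase 2: p=0.1820, T=0.318, ωT=0.963317, cosh=1.501000, sinh=1.119375; start (x,ẋ)=(0.235431, 0.604125) → end (x,ẋ)=(0.485434, 1.087973)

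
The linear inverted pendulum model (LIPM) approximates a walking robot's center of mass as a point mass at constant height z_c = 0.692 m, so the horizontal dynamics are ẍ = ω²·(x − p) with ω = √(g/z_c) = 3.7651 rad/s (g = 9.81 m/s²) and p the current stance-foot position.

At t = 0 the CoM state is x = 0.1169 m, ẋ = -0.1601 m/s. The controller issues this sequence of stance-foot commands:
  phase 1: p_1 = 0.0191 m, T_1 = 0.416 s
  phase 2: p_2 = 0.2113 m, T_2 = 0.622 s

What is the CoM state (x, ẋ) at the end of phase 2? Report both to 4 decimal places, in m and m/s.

phase 1: p=0.0191, T=0.416, ωT=1.566282, cosh=2.498814, sinh=2.289994; start (x,ẋ)=(0.116900, -0.160100) → end (x,ẋ)=(0.166109, 0.443177)
phase 2: p=0.2113, T=0.622, ωT=2.341892, cosh=5.248522, sinh=5.152376; start (x,ẋ)=(0.166109, 0.443177) → end (x,ẋ)=(0.580581, 1.449348)

x = 0.5806, ẋ = 1.4493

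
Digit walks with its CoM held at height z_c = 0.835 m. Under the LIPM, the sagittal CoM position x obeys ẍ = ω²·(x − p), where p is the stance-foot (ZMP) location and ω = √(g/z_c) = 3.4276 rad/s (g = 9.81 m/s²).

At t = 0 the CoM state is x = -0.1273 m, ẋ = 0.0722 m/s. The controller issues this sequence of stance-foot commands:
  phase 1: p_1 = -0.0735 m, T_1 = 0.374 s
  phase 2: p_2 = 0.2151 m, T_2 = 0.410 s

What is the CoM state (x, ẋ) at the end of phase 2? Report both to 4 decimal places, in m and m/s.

x = -0.6516, ẋ = -2.7106

phase 1: p=-0.0735, T=0.374, ωT=1.281922, cosh=1.940532, sinh=1.663029; start (x,ẋ)=(-0.127300, 0.072200) → end (x,ẋ)=(-0.142870, -0.166564)
phase 2: p=0.2151, T=0.410, ωT=1.405316, cosh=2.161052, sinh=1.915763; start (x,ẋ)=(-0.142870, -0.166564) → end (x,ẋ)=(-0.651588, -2.710553)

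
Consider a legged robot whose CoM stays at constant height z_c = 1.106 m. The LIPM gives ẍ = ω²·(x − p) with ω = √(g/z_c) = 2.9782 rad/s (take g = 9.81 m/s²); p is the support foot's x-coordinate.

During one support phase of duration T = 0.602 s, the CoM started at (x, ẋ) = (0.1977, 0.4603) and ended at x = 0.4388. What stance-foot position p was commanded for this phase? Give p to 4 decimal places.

p = 0.2984

ωT = 2.9782·0.602 = 1.792876; cosh(ωT) = 3.086593, sinh(ωT) = 2.920112
x(T) = p + (x₀−p)·cosh(ωT) + (ẋ₀/ω)·sinh(ωT) ⇒ p·(1 − cosh) = x(T) − x₀·cosh − (ẋ₀/ω)·sinh
numerator   = 0.4388 − (0.1977)·3.086593 − (0.4603/2.9782)·2.920112 = -0.622742
denominator = 1 − 3.086593 = -2.086593
p = -0.622742 / -2.086593 = 0.2984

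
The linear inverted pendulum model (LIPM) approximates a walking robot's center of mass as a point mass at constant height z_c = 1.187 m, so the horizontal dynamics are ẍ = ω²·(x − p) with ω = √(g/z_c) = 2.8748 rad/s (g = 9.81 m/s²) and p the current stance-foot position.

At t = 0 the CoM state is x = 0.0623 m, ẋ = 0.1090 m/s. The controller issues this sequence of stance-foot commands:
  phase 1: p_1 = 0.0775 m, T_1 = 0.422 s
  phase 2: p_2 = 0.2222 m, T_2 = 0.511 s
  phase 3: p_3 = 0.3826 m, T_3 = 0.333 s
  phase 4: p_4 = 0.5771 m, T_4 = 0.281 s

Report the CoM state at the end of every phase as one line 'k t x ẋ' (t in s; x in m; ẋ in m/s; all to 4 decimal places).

1 0.4220 0.1078 0.1325
2 0.9330 0.0554 -0.3734
3 1.2660 -0.2506 -1.6024
4 1.5470 -1.0365 -4.2924

phase 1: p=0.0775, T=0.422, ωT=1.213166, cosh=1.830686, sinh=1.533431; start (x,ẋ)=(0.062300, 0.109000) → end (x,ẋ)=(0.107815, 0.132538)
phase 2: p=0.2222, T=0.511, ωT=1.469023, cosh=2.287569, sinh=2.057418; start (x,ẋ)=(0.107815, 0.132538) → end (x,ẋ)=(0.055390, -0.373360)
phase 3: p=0.3826, T=0.333, ωT=0.957308, cosh=1.494301, sinh=1.110376; start (x,ẋ)=(0.055390, -0.373360) → end (x,ẋ)=(-0.250558, -1.602402)
phase 4: p=0.5771, T=0.281, ωT=0.807819, cosh=1.344420, sinh=0.898590; start (x,ẋ)=(-0.250558, -1.602402) → end (x,ẋ)=(-1.036491, -4.292364)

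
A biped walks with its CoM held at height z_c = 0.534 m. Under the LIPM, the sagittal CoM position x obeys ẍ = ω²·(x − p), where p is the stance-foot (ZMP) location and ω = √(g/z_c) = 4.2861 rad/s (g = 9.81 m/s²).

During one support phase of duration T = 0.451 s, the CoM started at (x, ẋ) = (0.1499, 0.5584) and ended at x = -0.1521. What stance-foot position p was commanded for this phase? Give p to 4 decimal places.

p = 0.4437

ωT = 4.2861·0.451 = 1.933031; cosh(ωT) = 3.527567, sinh(ωT) = 3.382858
x(T) = p + (x₀−p)·cosh(ωT) + (ẋ₀/ω)·sinh(ωT) ⇒ p·(1 − cosh) = x(T) − x₀·cosh − (ẋ₀/ω)·sinh
numerator   = -0.1521 − (0.1499)·3.527567 − (0.5584/4.2861)·3.382858 = -1.121606
denominator = 1 − 3.527567 = -2.527567
p = -1.121606 / -2.527567 = 0.4437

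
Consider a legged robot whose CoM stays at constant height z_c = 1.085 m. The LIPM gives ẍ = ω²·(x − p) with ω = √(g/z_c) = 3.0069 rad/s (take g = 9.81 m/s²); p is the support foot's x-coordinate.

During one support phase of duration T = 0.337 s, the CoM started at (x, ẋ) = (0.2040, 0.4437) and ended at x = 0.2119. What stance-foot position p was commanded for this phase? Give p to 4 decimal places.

ωT = 3.0069·0.337 = 1.013325; cosh(ωT) = 1.558878, sinh(ωT) = 1.195868
x(T) = p + (x₀−p)·cosh(ωT) + (ẋ₀/ω)·sinh(ωT) ⇒ p·(1 − cosh) = x(T) − x₀·cosh − (ẋ₀/ω)·sinh
numerator   = 0.2119 − (0.2040)·1.558878 − (0.4437/3.0069)·1.195868 = -0.282574
denominator = 1 − 1.558878 = -0.558878
p = -0.282574 / -0.558878 = 0.5056

p = 0.5056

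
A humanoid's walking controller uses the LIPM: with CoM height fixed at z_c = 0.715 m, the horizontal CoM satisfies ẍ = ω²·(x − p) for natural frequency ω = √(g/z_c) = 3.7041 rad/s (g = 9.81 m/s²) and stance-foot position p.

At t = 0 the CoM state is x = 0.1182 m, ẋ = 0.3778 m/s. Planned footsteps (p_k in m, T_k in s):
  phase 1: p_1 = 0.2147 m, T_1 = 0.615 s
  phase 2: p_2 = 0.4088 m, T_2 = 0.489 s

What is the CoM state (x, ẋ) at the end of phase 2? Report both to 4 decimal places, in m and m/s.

x = -0.0385, ẋ = -1.5270

phase 1: p=0.2147, T=0.615, ωT=2.278021, cosh=4.929922, sinh=4.827435; start (x,ẋ)=(0.118200, 0.377800) → end (x,ẋ)=(0.231337, 0.136979)
phase 2: p=0.4088, T=0.489, ωT=1.811305, cosh=3.140933, sinh=2.977493; start (x,ẋ)=(0.231337, 0.136979) → end (x,ẋ)=(-0.038490, -1.526984)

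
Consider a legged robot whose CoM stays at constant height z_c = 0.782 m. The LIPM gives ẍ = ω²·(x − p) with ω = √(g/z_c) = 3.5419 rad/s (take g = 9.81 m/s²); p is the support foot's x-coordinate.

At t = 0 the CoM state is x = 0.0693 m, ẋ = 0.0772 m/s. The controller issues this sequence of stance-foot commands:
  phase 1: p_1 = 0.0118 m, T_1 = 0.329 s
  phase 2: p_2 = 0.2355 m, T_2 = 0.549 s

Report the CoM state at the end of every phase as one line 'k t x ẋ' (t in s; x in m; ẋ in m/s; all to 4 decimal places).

1 0.3290 0.1445 0.4306
2 0.8780 0.3272 0.4325

phase 1: p=0.0118, T=0.329, ωT=1.165285, cosh=1.759335, sinh=1.447502; start (x,ẋ)=(0.069300, 0.077200) → end (x,ẋ)=(0.144512, 0.430618)
phase 2: p=0.2355, T=0.549, ωT=1.944503, cosh=3.566608, sinh=3.423550; start (x,ẋ)=(0.144512, 0.430618) → end (x,ẋ)=(0.327210, 0.432534)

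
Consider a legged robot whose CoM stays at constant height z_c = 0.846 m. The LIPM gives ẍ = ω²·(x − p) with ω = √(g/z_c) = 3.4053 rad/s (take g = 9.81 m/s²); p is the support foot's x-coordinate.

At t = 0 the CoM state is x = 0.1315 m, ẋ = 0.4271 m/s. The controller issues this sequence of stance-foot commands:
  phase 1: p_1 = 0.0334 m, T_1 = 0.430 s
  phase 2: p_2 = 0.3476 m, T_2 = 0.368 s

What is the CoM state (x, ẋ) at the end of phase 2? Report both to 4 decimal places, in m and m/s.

x = 1.4440, ẋ = 4.0452

phase 1: p=0.0334, T=0.430, ωT=1.464279, cosh=2.277834, sinh=2.046590; start (x,ẋ)=(0.131500, 0.427100) → end (x,ẋ)=(0.513543, 1.656547)
phase 2: p=0.3476, T=0.368, ωT=1.253150, cosh=1.893480, sinh=1.607876; start (x,ẋ)=(0.513543, 1.656547) → end (x,ẋ)=(1.443980, 4.045227)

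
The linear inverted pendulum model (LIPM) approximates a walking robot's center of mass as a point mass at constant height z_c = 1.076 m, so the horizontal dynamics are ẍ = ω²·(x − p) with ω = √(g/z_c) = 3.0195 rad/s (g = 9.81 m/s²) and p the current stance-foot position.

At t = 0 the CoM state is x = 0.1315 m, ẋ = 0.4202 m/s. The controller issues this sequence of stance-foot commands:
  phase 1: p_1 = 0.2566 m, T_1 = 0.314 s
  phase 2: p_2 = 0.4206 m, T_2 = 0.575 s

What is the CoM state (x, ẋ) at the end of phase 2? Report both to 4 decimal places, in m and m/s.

x = 0.0347, ẋ = -1.0235

phase 1: p=0.2566, T=0.314, ωT=0.948123, cosh=1.484164, sinh=1.096697; start (x,ẋ)=(0.131500, 0.420200) → end (x,ẋ)=(0.223550, 0.209380)
phase 2: p=0.4206, T=0.575, ωT=1.736212, cosh=2.925996, sinh=2.749810; start (x,ẋ)=(0.223550, 0.209380) → end (x,ẋ)=(0.034711, -1.023473)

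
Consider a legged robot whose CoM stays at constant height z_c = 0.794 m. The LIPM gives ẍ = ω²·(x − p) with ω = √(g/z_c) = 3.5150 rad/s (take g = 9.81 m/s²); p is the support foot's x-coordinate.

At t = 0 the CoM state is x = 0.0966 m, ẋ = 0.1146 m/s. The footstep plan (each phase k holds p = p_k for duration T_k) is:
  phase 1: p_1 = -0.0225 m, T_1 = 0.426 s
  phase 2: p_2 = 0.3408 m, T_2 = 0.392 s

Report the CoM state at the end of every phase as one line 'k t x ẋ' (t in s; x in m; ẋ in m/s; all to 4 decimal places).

phase 1: p=-0.0225, T=0.426, ωT=1.497390, cosh=2.346860, sinh=2.123147; start (x,ẋ)=(0.096600, 0.114600) → end (x,ẋ)=(0.326232, 1.157777)
phase 2: p=0.3408, T=0.392, ωT=1.377880, cosh=2.109298, sinh=1.857186; start (x,ẋ)=(0.326232, 1.157777) → end (x,ẋ)=(0.921795, 2.346999)

1 0.4260 0.3262 1.1578
2 0.8180 0.9218 2.3470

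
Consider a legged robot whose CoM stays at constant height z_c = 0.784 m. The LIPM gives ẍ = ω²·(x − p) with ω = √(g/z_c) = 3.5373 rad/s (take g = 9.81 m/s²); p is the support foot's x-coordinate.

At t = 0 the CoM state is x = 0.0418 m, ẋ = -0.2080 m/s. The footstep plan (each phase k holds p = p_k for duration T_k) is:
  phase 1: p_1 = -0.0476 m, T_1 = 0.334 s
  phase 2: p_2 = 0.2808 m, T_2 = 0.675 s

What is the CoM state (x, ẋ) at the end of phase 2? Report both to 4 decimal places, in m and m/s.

x = -0.9771, ẋ = -4.3578

phase 1: p=-0.0476, T=0.334, ωT=1.181458, cosh=1.782977, sinh=1.476146; start (x,ẋ)=(0.041800, -0.208000) → end (x,ẋ)=(0.024998, 0.095949)
phase 2: p=0.2808, T=0.675, ωT=2.387678, cosh=5.490010, sinh=5.398167; start (x,ẋ)=(0.024998, 0.095949) → end (x,ẋ)=(-0.977131, -4.357762)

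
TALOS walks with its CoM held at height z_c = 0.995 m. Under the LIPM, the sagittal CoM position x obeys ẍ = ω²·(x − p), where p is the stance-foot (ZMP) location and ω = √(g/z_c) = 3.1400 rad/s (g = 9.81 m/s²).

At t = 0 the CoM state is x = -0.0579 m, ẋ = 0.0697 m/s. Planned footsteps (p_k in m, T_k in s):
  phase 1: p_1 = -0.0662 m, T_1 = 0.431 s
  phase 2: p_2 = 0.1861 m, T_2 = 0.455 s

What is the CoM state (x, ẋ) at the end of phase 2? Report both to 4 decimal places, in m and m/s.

phase 1: p=-0.0662, T=0.431, ωT=1.353340, cosh=2.064353, sinh=1.805978; start (x,ẋ)=(-0.057900, 0.069700) → end (x,ẋ)=(-0.008978, 0.190953)
phase 2: p=0.1861, T=0.455, ωT=1.428700, cosh=2.206445, sinh=1.966825; start (x,ẋ)=(-0.008978, 0.190953) → end (x,ẋ)=(-0.124720, -0.783440)

x = -0.1247, ẋ = -0.7834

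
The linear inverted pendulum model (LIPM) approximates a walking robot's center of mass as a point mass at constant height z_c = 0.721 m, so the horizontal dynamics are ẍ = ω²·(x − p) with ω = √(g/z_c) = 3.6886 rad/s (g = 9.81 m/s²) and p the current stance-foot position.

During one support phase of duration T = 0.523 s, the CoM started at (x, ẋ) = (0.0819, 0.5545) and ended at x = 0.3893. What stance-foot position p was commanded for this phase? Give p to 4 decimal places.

p = 0.1611

ωT = 3.6886·0.523 = 1.929138; cosh(ωT) = 3.514423, sinh(ωT) = 3.369150
x(T) = p + (x₀−p)·cosh(ωT) + (ẋ₀/ω)·sinh(ωT) ⇒ p·(1 − cosh) = x(T) − x₀·cosh − (ẋ₀/ω)·sinh
numerator   = 0.3893 − (0.0819)·3.514423 − (0.5545/3.6886)·3.369150 = -0.405009
denominator = 1 − 3.514423 = -2.514423
p = -0.405009 / -2.514423 = 0.1611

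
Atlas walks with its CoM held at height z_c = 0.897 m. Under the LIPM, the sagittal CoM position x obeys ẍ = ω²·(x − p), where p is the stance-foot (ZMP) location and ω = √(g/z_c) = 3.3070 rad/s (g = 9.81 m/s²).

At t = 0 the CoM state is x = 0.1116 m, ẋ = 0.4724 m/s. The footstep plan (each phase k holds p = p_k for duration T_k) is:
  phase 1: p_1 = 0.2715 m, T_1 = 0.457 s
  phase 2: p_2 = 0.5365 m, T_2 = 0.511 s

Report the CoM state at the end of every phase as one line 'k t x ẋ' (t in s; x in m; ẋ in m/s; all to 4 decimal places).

1 0.4570 0.1995 -0.0174
2 0.9680 -0.4215 -2.9657

phase 1: p=0.2715, T=0.457, ωT=1.511299, cosh=2.376619, sinh=2.155996; start (x,ẋ)=(0.111600, 0.472400) → end (x,ẋ)=(0.199459, -0.017353)
phase 2: p=0.5365, T=0.511, ωT=1.689877, cosh=2.801678, sinh=2.617136; start (x,ẋ)=(0.199459, -0.017353) → end (x,ẋ)=(-0.421512, -2.965659)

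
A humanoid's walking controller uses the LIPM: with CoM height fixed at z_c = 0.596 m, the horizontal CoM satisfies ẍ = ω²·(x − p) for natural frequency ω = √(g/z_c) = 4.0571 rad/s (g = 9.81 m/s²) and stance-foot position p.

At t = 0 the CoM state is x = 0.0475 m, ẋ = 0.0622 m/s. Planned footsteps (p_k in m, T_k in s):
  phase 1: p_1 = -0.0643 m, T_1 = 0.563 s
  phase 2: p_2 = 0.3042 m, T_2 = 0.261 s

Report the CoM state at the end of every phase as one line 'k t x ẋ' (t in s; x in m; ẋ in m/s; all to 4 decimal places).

phase 1: p=-0.0643, T=0.563, ωT=2.284147, cosh=4.959586, sinh=4.857725; start (x,ẋ)=(0.047500, 0.062200) → end (x,ẋ)=(0.564656, 2.511872)
phase 2: p=0.3042, T=0.261, ωT=1.058903, cosh=1.615021, sinh=1.268185; start (x,ẋ)=(0.564656, 2.511872) → end (x,ẋ)=(1.510014, 5.396814)

1 0.5630 0.5647 2.5119
2 0.8240 1.5100 5.3968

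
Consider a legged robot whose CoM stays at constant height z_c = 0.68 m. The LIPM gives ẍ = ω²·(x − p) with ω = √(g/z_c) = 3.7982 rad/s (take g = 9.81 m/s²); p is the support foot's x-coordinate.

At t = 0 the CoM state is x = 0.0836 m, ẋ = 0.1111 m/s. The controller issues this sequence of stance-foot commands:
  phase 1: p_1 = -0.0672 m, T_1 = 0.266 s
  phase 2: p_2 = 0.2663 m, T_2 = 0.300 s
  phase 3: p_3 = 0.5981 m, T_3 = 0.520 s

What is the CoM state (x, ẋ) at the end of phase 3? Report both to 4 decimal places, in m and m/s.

phase 1: p=-0.0672, T=0.266, ωT=1.010321, cosh=1.555293, sinh=1.191191; start (x,ẋ)=(0.083600, 0.111100) → end (x,ẋ)=(0.202181, 0.855069)
phase 2: p=0.2663, T=0.300, ωT=1.139460, cosh=1.722536, sinh=1.402544; start (x,ẋ)=(0.202181, 0.855069) → end (x,ẋ)=(0.471601, 1.131318)
phase 3: p=0.5981, T=0.520, ωT=1.975064, cosh=3.672917, sinh=3.534164; start (x,ẋ)=(0.471601, 1.131318) → end (x,ẋ)=(1.186153, 2.457181)

x = 1.1862, ẋ = 2.4572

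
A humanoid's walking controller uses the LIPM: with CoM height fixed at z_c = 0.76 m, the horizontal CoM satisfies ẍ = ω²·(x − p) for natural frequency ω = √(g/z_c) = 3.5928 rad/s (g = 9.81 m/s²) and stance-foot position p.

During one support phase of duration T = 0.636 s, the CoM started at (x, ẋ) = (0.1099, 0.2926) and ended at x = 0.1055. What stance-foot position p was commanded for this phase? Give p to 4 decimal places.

ωT = 3.5928·0.636 = 2.285021; cosh(ωT) = 4.963831, sinh(ωT) = 4.862059
x(T) = p + (x₀−p)·cosh(ωT) + (ẋ₀/ω)·sinh(ωT) ⇒ p·(1 − cosh) = x(T) − x₀·cosh − (ẋ₀/ω)·sinh
numerator   = 0.1055 − (0.1099)·4.963831 − (0.2926/3.5928)·4.862059 = -0.835994
denominator = 1 − 4.963831 = -3.963831
p = -0.835994 / -3.963831 = 0.2109

p = 0.2109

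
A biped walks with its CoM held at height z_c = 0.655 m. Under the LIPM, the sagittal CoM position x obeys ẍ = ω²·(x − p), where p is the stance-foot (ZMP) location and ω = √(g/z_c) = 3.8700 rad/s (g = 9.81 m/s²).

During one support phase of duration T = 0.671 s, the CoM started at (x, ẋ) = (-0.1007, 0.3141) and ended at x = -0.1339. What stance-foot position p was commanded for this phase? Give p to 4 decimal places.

p = -0.0007

ωT = 3.8700·0.671 = 2.596770; cosh(ωT) = 6.747417, sinh(ωT) = 6.672903
x(T) = p + (x₀−p)·cosh(ωT) + (ẋ₀/ω)·sinh(ωT) ⇒ p·(1 − cosh) = x(T) − x₀·cosh − (ẋ₀/ω)·sinh
numerator   = -0.1339 − (-0.1007)·6.747417 − (0.3141/3.8700)·6.672903 = 0.003973
denominator = 1 − 6.747417 = -5.747417
p = 0.003973 / -5.747417 = -0.0007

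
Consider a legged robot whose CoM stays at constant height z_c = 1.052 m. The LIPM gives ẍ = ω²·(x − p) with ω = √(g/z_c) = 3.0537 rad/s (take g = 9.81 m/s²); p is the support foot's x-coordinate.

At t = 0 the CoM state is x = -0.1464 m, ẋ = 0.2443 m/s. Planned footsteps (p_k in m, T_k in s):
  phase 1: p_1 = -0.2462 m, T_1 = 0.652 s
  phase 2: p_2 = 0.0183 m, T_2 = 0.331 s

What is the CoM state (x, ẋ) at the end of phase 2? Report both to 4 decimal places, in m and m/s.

phase 1: p=-0.2462, T=0.652, ωT=1.991012, cosh=3.729750, sinh=3.593193; start (x,ẋ)=(-0.146400, 0.244300) → end (x,ẋ)=(0.413489, 2.006237)
phase 2: p=0.0183, T=0.331, ωT=1.010775, cosh=1.555833, sinh=1.191896; start (x,ẋ)=(0.413489, 2.006237) → end (x,ẋ)=(1.416207, 4.559737)

x = 1.4162, ẋ = 4.5597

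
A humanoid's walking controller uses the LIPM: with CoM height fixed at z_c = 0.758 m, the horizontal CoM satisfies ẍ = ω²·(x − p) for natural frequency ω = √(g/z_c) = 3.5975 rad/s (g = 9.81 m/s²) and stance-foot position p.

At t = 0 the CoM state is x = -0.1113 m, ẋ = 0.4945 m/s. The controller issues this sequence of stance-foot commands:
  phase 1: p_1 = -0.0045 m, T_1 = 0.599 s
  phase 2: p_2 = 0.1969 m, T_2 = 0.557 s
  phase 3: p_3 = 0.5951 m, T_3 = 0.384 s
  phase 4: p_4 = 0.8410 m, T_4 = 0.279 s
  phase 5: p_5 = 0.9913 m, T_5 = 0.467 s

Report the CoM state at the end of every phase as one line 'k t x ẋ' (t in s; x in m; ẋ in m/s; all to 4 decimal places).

1 0.5990 0.1136 0.5267
2 1.1560 0.4153 0.8972
3 1.5400 0.6798 0.6926
4 1.8190 0.8189 0.3870
5 2.2860 0.7914 -0.5314

phase 1: p=-0.0045, T=0.599, ωT=2.154902, cosh=4.371482, sinh=4.255567; start (x,ẋ)=(-0.111300, 0.494500) → end (x,ẋ)=(0.113581, 0.526653)
phase 2: p=0.1969, T=0.557, ωT=2.003808, cosh=3.776032, sinh=3.641211; start (x,ẋ)=(0.113581, 0.526653) → end (x,ẋ)=(0.415339, 0.897249)
phase 3: p=0.5951, T=0.384, ωT=1.381440, cosh=2.115923, sinh=1.864707; start (x,ẋ)=(0.415339, 0.897249) → end (x,ẋ)=(0.679814, 0.692621)
phase 4: p=0.8410, T=0.279, ωT=1.003703, cosh=1.547442, sinh=1.180923; start (x,ẋ)=(0.679814, 0.692621) → end (x,ẋ)=(0.818935, 0.387014)
phase 5: p=0.9913, T=0.467, ωT=1.680033, cosh=2.776049, sinh=2.589681; start (x,ẋ)=(0.818935, 0.387014) → end (x,ẋ)=(0.791400, -0.531449)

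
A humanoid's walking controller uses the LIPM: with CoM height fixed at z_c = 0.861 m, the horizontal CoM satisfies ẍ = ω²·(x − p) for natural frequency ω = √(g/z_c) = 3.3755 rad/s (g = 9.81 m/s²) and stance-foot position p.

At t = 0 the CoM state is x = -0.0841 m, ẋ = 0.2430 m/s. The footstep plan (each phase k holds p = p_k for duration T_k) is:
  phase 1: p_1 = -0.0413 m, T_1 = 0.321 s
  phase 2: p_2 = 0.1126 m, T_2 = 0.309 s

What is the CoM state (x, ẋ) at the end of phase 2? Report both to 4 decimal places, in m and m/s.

x = -0.0173, ẋ = -0.2093

phase 1: p=-0.0413, T=0.321, ωT=1.083535, cosh=1.646753, sinh=1.308356; start (x,ẋ)=(-0.084100, 0.243000) → end (x,ẋ)=(-0.017593, 0.211141)
phase 2: p=0.1126, T=0.309, ωT=1.043030, cosh=1.595093, sinh=1.242708; start (x,ẋ)=(-0.017593, 0.211141) → end (x,ẋ)=(-0.017338, -0.209340)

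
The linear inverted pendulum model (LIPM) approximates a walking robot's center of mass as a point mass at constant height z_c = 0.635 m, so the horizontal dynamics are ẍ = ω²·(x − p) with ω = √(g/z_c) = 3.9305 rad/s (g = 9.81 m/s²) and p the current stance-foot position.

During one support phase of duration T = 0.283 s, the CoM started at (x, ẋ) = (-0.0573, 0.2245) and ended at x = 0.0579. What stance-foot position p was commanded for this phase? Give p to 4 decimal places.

p = -0.1124

ωT = 3.9305·0.283 = 1.112331; cosh(ωT) = 1.685116, sinh(ωT) = 1.356325
x(T) = p + (x₀−p)·cosh(ωT) + (ẋ₀/ω)·sinh(ωT) ⇒ p·(1 − cosh) = x(T) − x₀·cosh − (ẋ₀/ω)·sinh
numerator   = 0.0579 − (-0.0573)·1.685116 − (0.2245/3.9305)·1.356325 = 0.076987
denominator = 1 − 1.685116 = -0.685116
p = 0.076987 / -0.685116 = -0.1124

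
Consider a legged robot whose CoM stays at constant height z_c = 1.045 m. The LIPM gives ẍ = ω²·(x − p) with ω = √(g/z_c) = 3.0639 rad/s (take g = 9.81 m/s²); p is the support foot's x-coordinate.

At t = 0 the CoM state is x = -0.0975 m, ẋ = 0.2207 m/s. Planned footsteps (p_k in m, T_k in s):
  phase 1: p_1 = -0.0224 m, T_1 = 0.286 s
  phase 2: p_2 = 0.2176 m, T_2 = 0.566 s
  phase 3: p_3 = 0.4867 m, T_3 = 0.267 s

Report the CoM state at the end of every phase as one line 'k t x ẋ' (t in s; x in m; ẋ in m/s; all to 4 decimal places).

1 0.2860 -0.0567 0.0826
2 0.8520 -0.5096 -2.0650
3 1.1190 -1.4769 -5.5805

phase 1: p=-0.0224, T=0.286, ωT=0.876275, cosh=1.409134, sinh=0.992803; start (x,ẋ)=(-0.097500, 0.220700) → end (x,ẋ)=(-0.056712, 0.082553)
phase 2: p=0.2176, T=0.566, ωT=1.734167, cosh=2.920378, sinh=2.743831; start (x,ẋ)=(-0.056712, 0.082553) → end (x,ẋ)=(-0.509566, -2.065007)
phase 3: p=0.4867, T=0.267, ωT=0.818061, cosh=1.353694, sinh=0.912408; start (x,ẋ)=(-0.509566, -2.065007) → end (x,ẋ)=(-1.476884, -5.580476)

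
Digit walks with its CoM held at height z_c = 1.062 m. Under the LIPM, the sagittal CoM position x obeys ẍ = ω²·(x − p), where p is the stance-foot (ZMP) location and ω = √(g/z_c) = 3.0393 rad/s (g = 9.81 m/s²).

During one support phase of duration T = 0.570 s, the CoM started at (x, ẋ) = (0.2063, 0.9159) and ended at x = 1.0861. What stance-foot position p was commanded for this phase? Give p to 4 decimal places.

ωT = 3.0393·0.570 = 1.732401; cosh(ωT) = 2.915536, sinh(ωT) = 2.738677
x(T) = p + (x₀−p)·cosh(ωT) + (ẋ₀/ω)·sinh(ωT) ⇒ p·(1 − cosh) = x(T) − x₀·cosh − (ẋ₀/ω)·sinh
numerator   = 1.0861 − (0.2063)·2.915536 − (0.9159/3.0393)·2.738677 = -0.340682
denominator = 1 − 2.915536 = -1.915536
p = -0.340682 / -1.915536 = 0.1779

p = 0.1779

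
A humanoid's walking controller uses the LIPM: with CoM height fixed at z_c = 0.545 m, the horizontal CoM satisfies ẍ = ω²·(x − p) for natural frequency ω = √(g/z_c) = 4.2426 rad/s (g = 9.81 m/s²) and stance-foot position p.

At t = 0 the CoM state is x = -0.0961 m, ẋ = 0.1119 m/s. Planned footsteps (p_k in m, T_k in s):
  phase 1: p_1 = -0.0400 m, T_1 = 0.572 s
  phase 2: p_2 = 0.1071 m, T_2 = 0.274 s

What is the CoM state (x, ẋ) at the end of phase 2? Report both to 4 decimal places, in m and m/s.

phase 1: p=-0.0400, T=0.572, ωT=2.426767, cosh=5.705271, sinh=5.616949; start (x,ẋ)=(-0.096100, 0.111900) → end (x,ẋ)=(-0.211917, -0.698469)
phase 2: p=0.1071, T=0.274, ωT=1.162472, cosh=1.755271, sinh=1.442559; start (x,ẋ)=(-0.211917, -0.698469) → end (x,ẋ)=(-0.690353, -3.178450)

x = -0.6904, ẋ = -3.1784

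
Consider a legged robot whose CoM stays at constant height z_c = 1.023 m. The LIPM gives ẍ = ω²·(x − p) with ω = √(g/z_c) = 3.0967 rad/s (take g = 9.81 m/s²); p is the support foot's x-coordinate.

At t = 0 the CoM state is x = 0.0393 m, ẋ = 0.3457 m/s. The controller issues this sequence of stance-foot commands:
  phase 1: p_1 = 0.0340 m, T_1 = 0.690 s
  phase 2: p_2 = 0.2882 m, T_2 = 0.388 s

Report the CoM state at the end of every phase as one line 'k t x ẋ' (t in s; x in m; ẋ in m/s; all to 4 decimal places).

phase 1: p=0.0340, T=0.690, ωT=2.136723, cosh=4.294836, sinh=4.176795; start (x,ẋ)=(0.039300, 0.345700) → end (x,ẋ)=(0.523039, 1.553276)
phase 2: p=0.2882, T=0.388, ωT=1.201520, cosh=1.812951, sinh=1.512215; start (x,ẋ)=(0.523039, 1.553276) → end (x,ẋ)=(1.472465, 3.915736)

1 0.6900 0.5230 1.5533
2 1.0780 1.4725 3.9157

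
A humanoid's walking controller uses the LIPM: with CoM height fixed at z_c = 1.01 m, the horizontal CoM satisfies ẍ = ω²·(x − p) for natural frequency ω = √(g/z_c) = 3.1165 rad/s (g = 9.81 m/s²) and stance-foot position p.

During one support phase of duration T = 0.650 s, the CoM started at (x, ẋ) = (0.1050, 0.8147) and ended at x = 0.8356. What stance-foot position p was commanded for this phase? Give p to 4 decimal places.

p = 0.1901

ωT = 3.1165·0.650 = 2.025725; cosh(ωT) = 3.856752, sinh(ωT) = 3.724854
x(T) = p + (x₀−p)·cosh(ωT) + (ẋ₀/ω)·sinh(ωT) ⇒ p·(1 − cosh) = x(T) − x₀·cosh − (ẋ₀/ω)·sinh
numerator   = 0.8356 − (0.1050)·3.856752 − (0.8147/3.1165)·3.724854 = -0.543092
denominator = 1 − 3.856752 = -2.856752
p = -0.543092 / -2.856752 = 0.1901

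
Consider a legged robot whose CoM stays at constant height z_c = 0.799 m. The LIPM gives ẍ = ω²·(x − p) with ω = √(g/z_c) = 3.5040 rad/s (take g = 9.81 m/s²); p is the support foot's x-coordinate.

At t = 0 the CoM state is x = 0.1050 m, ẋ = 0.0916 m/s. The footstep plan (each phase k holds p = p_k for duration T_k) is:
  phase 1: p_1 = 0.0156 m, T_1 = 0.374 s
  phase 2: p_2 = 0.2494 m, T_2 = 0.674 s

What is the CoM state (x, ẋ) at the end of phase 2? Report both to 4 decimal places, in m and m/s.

phase 1: p=0.0156, T=0.374, ωT=1.310496, cosh=1.988849, sinh=1.719163; start (x,ẋ)=(0.105000, 0.091600) → end (x,ẋ)=(0.238345, 0.720720)
phase 2: p=0.2494, T=0.674, ωT=2.361696, cosh=5.351595, sinh=5.257334; start (x,ẋ)=(0.238345, 0.720720) → end (x,ẋ)=(1.271590, 3.653342)

x = 1.2716, ẋ = 3.6533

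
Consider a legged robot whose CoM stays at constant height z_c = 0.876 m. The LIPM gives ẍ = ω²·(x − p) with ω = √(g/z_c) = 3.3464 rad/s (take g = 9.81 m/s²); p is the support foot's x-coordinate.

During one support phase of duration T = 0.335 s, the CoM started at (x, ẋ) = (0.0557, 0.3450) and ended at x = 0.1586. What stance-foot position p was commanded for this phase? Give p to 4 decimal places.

ωT = 3.3464·0.335 = 1.121044; cosh(ωT) = 1.696997, sinh(ωT) = 1.371058
x(T) = p + (x₀−p)·cosh(ωT) + (ẋ₀/ω)·sinh(ωT) ⇒ p·(1 − cosh) = x(T) − x₀·cosh − (ẋ₀/ω)·sinh
numerator   = 0.1586 − (0.0557)·1.696997 − (0.3450/3.3464)·1.371058 = -0.077273
denominator = 1 − 1.696997 = -0.696997
p = -0.077273 / -0.696997 = 0.1109

p = 0.1109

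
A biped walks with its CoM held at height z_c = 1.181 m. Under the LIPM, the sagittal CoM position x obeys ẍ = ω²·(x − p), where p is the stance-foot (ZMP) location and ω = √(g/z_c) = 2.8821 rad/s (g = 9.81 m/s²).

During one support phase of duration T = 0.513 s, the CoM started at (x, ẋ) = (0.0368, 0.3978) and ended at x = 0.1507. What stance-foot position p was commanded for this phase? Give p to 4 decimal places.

p = 0.1692

ωT = 2.8821·0.513 = 1.478517; cosh(ωT) = 2.307206, sinh(ωT) = 2.079231
x(T) = p + (x₀−p)·cosh(ωT) + (ẋ₀/ω)·sinh(ωT) ⇒ p·(1 − cosh) = x(T) − x₀·cosh − (ẋ₀/ω)·sinh
numerator   = 0.1507 − (0.0368)·2.307206 − (0.3978/2.8821)·2.079231 = -0.221190
denominator = 1 − 2.307206 = -1.307206
p = -0.221190 / -1.307206 = 0.1692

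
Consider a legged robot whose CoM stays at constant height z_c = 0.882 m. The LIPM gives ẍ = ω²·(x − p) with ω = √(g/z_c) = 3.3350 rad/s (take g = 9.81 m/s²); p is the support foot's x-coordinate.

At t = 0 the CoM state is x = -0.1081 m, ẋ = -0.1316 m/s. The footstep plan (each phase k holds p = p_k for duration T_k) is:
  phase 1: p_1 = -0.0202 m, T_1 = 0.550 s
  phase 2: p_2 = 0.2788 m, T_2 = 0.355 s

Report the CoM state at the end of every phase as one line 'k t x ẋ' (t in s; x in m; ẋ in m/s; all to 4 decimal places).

1 0.5500 -0.4227 -1.3166
2 0.9050 -1.5591 -5.8163

phase 1: p=-0.0202, T=0.550, ωT=1.834250, cosh=3.210085, sinh=3.050352; start (x,ẋ)=(-0.108100, -0.131600) → end (x,ẋ)=(-0.422734, -1.316647)
phase 2: p=0.2788, T=0.355, ωT=1.183925, cosh=1.786624, sinh=1.480549; start (x,ẋ)=(-0.422734, -1.316647) → end (x,ẋ)=(-1.559094, -5.816270)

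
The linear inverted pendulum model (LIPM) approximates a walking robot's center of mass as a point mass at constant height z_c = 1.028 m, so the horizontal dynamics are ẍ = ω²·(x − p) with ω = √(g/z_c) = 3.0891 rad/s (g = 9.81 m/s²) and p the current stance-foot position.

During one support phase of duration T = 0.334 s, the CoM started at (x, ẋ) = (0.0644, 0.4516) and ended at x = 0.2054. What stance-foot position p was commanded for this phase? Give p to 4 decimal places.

p = 0.1299

ωT = 3.0891·0.334 = 1.031759; cosh(ωT) = 1.581189, sinh(ωT) = 1.224809
x(T) = p + (x₀−p)·cosh(ωT) + (ẋ₀/ω)·sinh(ωT) ⇒ p·(1 − cosh) = x(T) − x₀·cosh − (ẋ₀/ω)·sinh
numerator   = 0.2054 − (0.0644)·1.581189 − (0.4516/3.0891)·1.224809 = -0.075485
denominator = 1 − 1.581189 = -0.581189
p = -0.075485 / -0.581189 = 0.1299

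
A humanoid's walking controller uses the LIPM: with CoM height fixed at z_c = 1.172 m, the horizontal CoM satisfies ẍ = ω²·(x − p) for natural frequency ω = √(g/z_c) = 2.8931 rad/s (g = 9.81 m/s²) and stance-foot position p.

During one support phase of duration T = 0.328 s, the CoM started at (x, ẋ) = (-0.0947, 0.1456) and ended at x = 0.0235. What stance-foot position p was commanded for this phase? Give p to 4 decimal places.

p = -0.2245

ωT = 2.8931·0.328 = 0.948937; cosh(ωT) = 1.485057, sinh(ωT) = 1.097905
x(T) = p + (x₀−p)·cosh(ωT) + (ẋ₀/ω)·sinh(ωT) ⇒ p·(1 − cosh) = x(T) − x₀·cosh − (ẋ₀/ω)·sinh
numerator   = 0.0235 − (-0.0947)·1.485057 − (0.1456/2.8931)·1.097905 = 0.108881
denominator = 1 − 1.485057 = -0.485057
p = 0.108881 / -0.485057 = -0.2245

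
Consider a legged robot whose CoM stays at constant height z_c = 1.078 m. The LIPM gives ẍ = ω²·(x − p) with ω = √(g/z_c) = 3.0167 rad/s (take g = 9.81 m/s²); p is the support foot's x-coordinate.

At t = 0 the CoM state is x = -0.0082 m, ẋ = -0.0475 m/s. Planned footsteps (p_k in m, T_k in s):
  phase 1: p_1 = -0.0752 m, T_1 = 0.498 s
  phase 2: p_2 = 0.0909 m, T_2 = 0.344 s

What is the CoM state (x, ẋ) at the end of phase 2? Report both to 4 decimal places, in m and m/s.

phase 1: p=-0.0752, T=0.498, ωT=1.502317, cosh=2.357349, sinh=2.134735; start (x,ẋ)=(-0.008200, -0.047500) → end (x,ẋ)=(0.049130, 0.319496)
phase 2: p=0.0909, T=0.344, ωT=1.037745, cosh=1.588548, sinh=1.234296; start (x,ẋ)=(0.049130, 0.319496) → end (x,ẋ)=(0.155269, 0.352003)

x = 0.1553, ẋ = 0.3520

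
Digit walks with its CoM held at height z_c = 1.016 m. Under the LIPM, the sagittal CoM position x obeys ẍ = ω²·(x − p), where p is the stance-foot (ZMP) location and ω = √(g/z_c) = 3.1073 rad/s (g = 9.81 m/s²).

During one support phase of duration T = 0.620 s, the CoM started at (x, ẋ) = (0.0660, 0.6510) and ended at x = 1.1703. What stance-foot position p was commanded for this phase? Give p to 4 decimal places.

ωT = 3.1073·0.620 = 1.926526; cosh(ωT) = 3.505635, sinh(ωT) = 3.359982
x(T) = p + (x₀−p)·cosh(ωT) + (ẋ₀/ω)·sinh(ωT) ⇒ p·(1 − cosh) = x(T) − x₀·cosh − (ẋ₀/ω)·sinh
numerator   = 1.1703 − (0.0660)·3.505635 − (0.6510/3.1073)·3.359982 = 0.234989
denominator = 1 − 3.505635 = -2.505635
p = 0.234989 / -2.505635 = -0.0938

p = -0.0938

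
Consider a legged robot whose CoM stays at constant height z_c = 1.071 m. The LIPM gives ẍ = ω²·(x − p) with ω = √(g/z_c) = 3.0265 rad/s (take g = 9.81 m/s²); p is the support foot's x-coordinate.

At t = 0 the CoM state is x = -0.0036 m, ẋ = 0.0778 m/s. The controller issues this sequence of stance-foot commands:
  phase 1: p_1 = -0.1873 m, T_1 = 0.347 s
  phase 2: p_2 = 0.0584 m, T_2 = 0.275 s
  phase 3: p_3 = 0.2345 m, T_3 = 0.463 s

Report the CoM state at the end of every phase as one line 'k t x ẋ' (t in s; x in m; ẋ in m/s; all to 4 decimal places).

phase 1: p=-0.1873, T=0.347, ωT=1.050195, cosh=1.604040, sinh=1.254170; start (x,ẋ)=(-0.003600, 0.077800) → end (x,ẋ)=(0.139602, 0.822073)
phase 2: p=0.0584, T=0.275, ωT=0.832288, cosh=1.366812, sinh=0.931759; start (x,ẋ)=(0.139602, 0.822073) → end (x,ẋ)=(0.422477, 1.352606)
phase 3: p=0.2345, T=0.463, ωT=1.401269, cosh=2.153318, sinh=1.907034; start (x,ẋ)=(0.422477, 1.352606) → end (x,ẋ)=(1.491567, 3.997526)

1 0.3470 0.1396 0.8221
2 0.6220 0.4225 1.3526
3 1.0850 1.4916 3.9975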